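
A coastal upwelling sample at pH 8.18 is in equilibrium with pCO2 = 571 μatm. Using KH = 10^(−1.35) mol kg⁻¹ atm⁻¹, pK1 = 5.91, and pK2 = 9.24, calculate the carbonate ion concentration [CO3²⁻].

[CO2*] = KH · pCO2 = 10^(−1.35) × 571×10^-6 = 2.551×10^-5 mol/kg
α₀ = 1/(1 + K1/[H⁺] + K1K2/[H⁺]²) = 1/(1 + 10^+2.27 + 10^+1.21) = 0.004916
DIC = [CO2*]/α₀ = 2.551×10^-5 / 0.004916 = 5.189 mmol/kg
[CO3²⁻] = α₂·DIC; α₂ = 0.07972, so [CO3²⁻] = 0.07972 × 5.189 = 0.414 mmol/kg

[CO3²⁻] = 0.414 mmol/kg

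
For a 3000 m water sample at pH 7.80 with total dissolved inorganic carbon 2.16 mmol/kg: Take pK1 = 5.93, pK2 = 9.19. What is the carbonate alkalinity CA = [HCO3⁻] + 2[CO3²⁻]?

CA = 2.22 mmol/kg

CA = [HCO3⁻] + 2[CO3²⁻] = (α₁ + 2α₂)·DIC
At pH 7.80: [H⁺]/K1 = 10^-1.87 = 0.013490, K2/[H⁺] = 10^-1.39 = 0.040738
α₁ = 1/(1 + 0.013490 + 0.040738) = 1/1.0542 = 0.9486; α₂ = α₁·K2/[H⁺] = 0.03864
α₁ + 2α₂ = 1.0258
CA = 1.0258 × 2.16 = 2.22 mmol/kg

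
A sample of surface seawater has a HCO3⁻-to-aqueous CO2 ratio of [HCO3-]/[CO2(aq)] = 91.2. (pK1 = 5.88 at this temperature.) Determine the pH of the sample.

pH = 7.84

From K1 = [H⁺][HCO3-]/[CO2(aq)]:  pH = pK1 + log₁₀([HCO3-]/[CO2(aq)])
log₁₀(91.2) = +1.960
pH = 5.88 + (+1.960) = 7.84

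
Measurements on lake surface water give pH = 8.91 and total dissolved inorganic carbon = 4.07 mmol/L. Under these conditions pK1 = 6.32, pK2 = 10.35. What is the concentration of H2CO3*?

α₀ = 1 / (1 + K1/[H⁺] + K1K2/[H⁺]²) = 1 / (1 + 10^+2.59 + 10^+1.15)
   = 1 / (1 + 389.05 + 14.125) = 1/404.17 = 0.002474
[CO2*] = α₀ × DIC = 0.002474 × 4.07 = 0.0101 mmol/L = 10.1 μmol/L

[CO2*] = 10.1 μmol/L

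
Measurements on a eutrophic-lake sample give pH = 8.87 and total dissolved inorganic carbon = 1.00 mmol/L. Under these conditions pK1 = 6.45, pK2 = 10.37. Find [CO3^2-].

α₂ = 1 / (1 + [H⁺]/K2 + [H⁺]²/(K1K2)) = 1 / (1 + 10^+1.50 + 10^-0.92)
   = 1 / (1 + 31.623 + 0.12023) = 1/32.743 = 0.03054
[CO3²⁻] = α₂ × DIC = 0.03054 × 1.00 = 0.0305 mmol/L

[CO3²⁻] = 0.0305 mmol/L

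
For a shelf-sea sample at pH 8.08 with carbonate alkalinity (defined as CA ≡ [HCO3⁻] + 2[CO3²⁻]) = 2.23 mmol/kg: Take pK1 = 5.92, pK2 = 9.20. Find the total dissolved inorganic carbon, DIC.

CA = [HCO3⁻] + 2[CO3²⁻] = (α₁ + 2α₂)·DIC
At pH 8.08: [H⁺]/K1 = 10^-2.16 = 0.0069183, K2/[H⁺] = 10^-1.12 = 0.075858
α₁ = 1/(1 + 0.0069183 + 0.075858) = 1/1.0828 = 0.9236; α₂ = α₁·K2/[H⁺] = 0.07006
α₁ + 2α₂ = 1.0637
DIC = CA / (α₁ + 2α₂) = 2.23 / 1.0637 = 2.10 mmol/kg

DIC = 2.10 mmol/kg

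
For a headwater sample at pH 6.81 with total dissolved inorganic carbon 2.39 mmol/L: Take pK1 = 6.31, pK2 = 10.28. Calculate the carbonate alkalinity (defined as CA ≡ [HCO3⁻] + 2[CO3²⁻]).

CA = 1.82 mmol/L

CA = [HCO3⁻] + 2[CO3²⁻] = (α₁ + 2α₂)·DIC
At pH 6.81: [H⁺]/K1 = 10^-0.50 = 0.31623, K2/[H⁺] = 10^-3.47 = 0.00033884
α₁ = 1/(1 + 0.31623 + 0.00033884) = 1/1.3166 = 0.7596; α₂ = α₁·K2/[H⁺] = 0.0002574
α₁ + 2α₂ = 0.7601
CA = 0.7601 × 2.39 = 1.82 mmol/L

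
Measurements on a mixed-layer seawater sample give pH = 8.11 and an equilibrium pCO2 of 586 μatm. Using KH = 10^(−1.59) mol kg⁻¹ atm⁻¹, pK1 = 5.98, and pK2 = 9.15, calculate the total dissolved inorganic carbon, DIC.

[CO2*] = KH · pCO2 = 10^(−1.59) × 586×10^-6 = 1.506×10^-5 mol/kg
α₀ = 1/(1 + K1/[H⁺] + K1K2/[H⁺]²) = 1/(1 + 10^+2.13 + 10^+1.09) = 0.006748
DIC = [CO2*]/α₀ = 1.506×10^-5 / 0.006748 = 2.23 mmol/kg

DIC = 2.23 mmol/kg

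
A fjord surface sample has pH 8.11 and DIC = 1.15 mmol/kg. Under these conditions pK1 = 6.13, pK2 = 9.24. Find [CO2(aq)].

[CO2*] = 11.1 μmol/kg

α₀ = 1 / (1 + K1/[H⁺] + K1K2/[H⁺]²) = 1 / (1 + 10^+1.98 + 10^+0.85)
   = 1 / (1 + 95.499 + 7.0795) = 1/103.58 = 0.009654
[CO2*] = α₀ × DIC = 0.009654 × 1.15 = 0.0111 mmol/kg = 11.1 μmol/kg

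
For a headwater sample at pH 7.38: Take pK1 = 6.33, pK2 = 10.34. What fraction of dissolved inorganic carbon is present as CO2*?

α₀ = 0.0817

α₀ = 1 / (1 + K1/[H⁺] + K1K2/[H⁺]²) = 1 / (1 + 10^+1.05 + 10^-1.91)
   = 1 / (1 + 11.220 + 0.012303) = 1/12.232 = 0.08175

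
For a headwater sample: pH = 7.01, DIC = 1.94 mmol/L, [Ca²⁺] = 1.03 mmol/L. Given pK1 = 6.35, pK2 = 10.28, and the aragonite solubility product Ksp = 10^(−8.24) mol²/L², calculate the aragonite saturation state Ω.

α₂ = 1 / (1 + [H⁺]/K2 + [H⁺]²/(K1K2)) = 1 / (1 + 10^+3.27 + 10^+2.61)
   = 1 / (1 + 1862.1 + 407.38) = 1/2270.5 = 0.0004404
[CO3²⁻] = α₂ × DIC = 0.0004404 × 1.94 = 0.0008544 mmol/L = 0.8544 μmol/L
Ksp = 10^(−8.24) = 5.754×10^-9
Ω = [Ca²⁺][CO3²⁻]/Ksp = (1.03×10^-3)(8.544×10^-7) / 5.754×10^-9 = 0.153

Ω = 0.153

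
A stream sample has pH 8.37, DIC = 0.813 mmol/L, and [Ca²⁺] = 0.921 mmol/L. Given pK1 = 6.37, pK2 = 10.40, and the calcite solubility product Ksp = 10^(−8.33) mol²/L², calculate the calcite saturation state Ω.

Ω = 1.47

α₂ = 1 / (1 + [H⁺]/K2 + [H⁺]²/(K1K2)) = 1 / (1 + 10^+2.03 + 10^+0.03)
   = 1 / (1 + 107.15 + 1.0715) = 1/109.22 = 0.009156
[CO3²⁻] = α₂ × DIC = 0.009156 × 0.813 = 0.007443 mmol/L = 7.443 μmol/L
Ksp = 10^(−8.33) = 4.677×10^-9
Ω = [Ca²⁺][CO3²⁻]/Ksp = (0.921×10^-3)(7.443×10^-6) / 4.677×10^-9 = 1.47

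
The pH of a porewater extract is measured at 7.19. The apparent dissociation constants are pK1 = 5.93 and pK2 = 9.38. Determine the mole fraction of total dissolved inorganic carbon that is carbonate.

α₂ = 0.00608

α₂ = 1 / (1 + [H⁺]/K2 + [H⁺]²/(K1K2)) = 1 / (1 + 10^+2.19 + 10^+0.93)
   = 1 / (1 + 154.88 + 8.5114) = 1/164.39 = 0.006083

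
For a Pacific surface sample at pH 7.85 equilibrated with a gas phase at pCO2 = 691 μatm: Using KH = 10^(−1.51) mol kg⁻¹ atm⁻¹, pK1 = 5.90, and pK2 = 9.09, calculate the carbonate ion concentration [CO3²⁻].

[CO2*] = KH · pCO2 = 10^(−1.51) × 691×10^-6 = 2.135×10^-5 mol/kg
α₀ = 1/(1 + K1/[H⁺] + K1K2/[H⁺]²) = 1/(1 + 10^+1.95 + 10^+0.71) = 0.01050
DIC = [CO2*]/α₀ = 2.135×10^-5 / 0.01050 = 2.034 mmol/kg
[CO3²⁻] = α₂·DIC; α₂ = 0.05384, so [CO3²⁻] = 0.05384 × 2.034 = 0.110 mmol/kg

[CO3²⁻] = 0.110 mmol/kg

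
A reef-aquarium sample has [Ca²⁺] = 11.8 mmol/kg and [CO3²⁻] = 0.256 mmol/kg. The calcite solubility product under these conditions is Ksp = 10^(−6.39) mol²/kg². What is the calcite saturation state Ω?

Ksp = 10^(−6.39) = 4.074×10^-7
Ω = [Ca²⁺][CO3²⁻]/Ksp = (11.8×10^-3)(0.256×10^-3) / 4.074×10^-7 = 7.42

Ω = 7.42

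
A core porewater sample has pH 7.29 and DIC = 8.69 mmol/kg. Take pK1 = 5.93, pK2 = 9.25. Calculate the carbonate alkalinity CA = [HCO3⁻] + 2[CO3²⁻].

CA = [HCO3⁻] + 2[CO3²⁻] = (α₁ + 2α₂)·DIC
At pH 7.29: [H⁺]/K1 = 10^-1.36 = 0.043652, K2/[H⁺] = 10^-1.96 = 0.010965
α₁ = 1/(1 + 0.043652 + 0.010965) = 1/1.0546 = 0.9482; α₂ = α₁·K2/[H⁺] = 0.01040
α₁ + 2α₂ = 0.9690
CA = 0.9690 × 8.69 = 8.42 mmol/kg

CA = 8.42 mmol/kg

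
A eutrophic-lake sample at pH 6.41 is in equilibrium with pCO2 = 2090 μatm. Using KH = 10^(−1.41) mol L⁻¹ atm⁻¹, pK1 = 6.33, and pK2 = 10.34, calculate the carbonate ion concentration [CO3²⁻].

[CO3²⁻] = 0.0115 μmol/L

[CO2*] = KH · pCO2 = 10^(−1.41) × 2090×10^-6 = 8.131×10^-5 mol/L
α₀ = 1/(1 + K1/[H⁺] + K1K2/[H⁺]²) = 1/(1 + 10^+0.08 + 10^-3.85) = 0.4540
DIC = [CO2*]/α₀ = 8.131×10^-5 / 0.4540 = 0.1791 mmol/L
[CO3²⁻] = α₂·DIC; α₂ = 6.414×10^-5, so [CO3²⁻] = 6.414×10^-5 × 0.1791 = 1.15×10^-5 mmol/L = 0.0115 μmol/L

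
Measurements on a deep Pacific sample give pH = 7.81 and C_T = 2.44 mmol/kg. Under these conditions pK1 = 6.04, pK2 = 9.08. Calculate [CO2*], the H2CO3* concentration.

α₀ = 1 / (1 + K1/[H⁺] + K1K2/[H⁺]²) = 1 / (1 + 10^+1.77 + 10^+0.50)
   = 1 / (1 + 58.884 + 3.1623) = 1/63.047 = 0.01586
[CO2*] = α₀ × DIC = 0.01586 × 2.44 = 0.0387 mmol/kg

[CO2*] = 0.0387 mmol/kg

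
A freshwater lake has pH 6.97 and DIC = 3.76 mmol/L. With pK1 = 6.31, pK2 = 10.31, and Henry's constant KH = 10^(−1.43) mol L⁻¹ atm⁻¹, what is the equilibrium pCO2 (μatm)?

α₀ = 1 / (1 + K1/[H⁺] + K1K2/[H⁺]²) = 1 / (1 + 10^+0.66 + 10^-2.68)
   = 1 / (1 + 4.5709 + 0.0020893) = 1/5.5730 = 0.1794
[CO2*] = α₀ × DIC = 0.1794 × 3.76 = 0.6747 mmol/L
pCO2 = [CO2*]/KH = 6.747×10^-4 / 3.715×10^-2 = 1.82×10^4 μatm

pCO2 = 1.82×10^4 μatm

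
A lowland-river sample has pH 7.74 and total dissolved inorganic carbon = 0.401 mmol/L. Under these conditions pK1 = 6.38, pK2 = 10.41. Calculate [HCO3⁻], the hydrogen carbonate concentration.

α₁ = 1 / (1 + [H⁺]/K1 + K2/[H⁺]) = 1 / (1 + 10^-1.36 + 10^-2.67)
   = 1 / (1 + 0.043652 + 0.0021380) = 1/1.0458 = 0.9562
[HCO3⁻] = α₁ × DIC = 0.9562 × 0.401 = 0.383 mmol/L

[HCO3⁻] = 0.383 mmol/L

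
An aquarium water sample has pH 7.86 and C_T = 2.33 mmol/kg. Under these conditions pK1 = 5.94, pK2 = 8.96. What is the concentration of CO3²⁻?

[CO3²⁻] = 0.170 mmol/kg

α₂ = 1 / (1 + [H⁺]/K2 + [H⁺]²/(K1K2)) = 1 / (1 + 10^+1.10 + 10^-0.82)
   = 1 / (1 + 12.589 + 0.15136) = 1/13.741 = 0.07278
[CO3²⁻] = α₂ × DIC = 0.07278 × 2.33 = 0.170 mmol/kg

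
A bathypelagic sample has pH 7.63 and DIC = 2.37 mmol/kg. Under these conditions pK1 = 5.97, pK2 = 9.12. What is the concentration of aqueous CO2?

[CO2*] = 0.0492 mmol/kg

α₀ = 1 / (1 + K1/[H⁺] + K1K2/[H⁺]²) = 1 / (1 + 10^+1.66 + 10^+0.17)
   = 1 / (1 + 45.709 + 1.4791) = 1/48.188 = 0.02075
[CO2*] = α₀ × DIC = 0.02075 × 2.37 = 0.0492 mmol/kg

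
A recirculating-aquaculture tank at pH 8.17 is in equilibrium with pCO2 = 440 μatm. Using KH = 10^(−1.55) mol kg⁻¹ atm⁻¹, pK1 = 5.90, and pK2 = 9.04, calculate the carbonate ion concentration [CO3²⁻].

[CO3²⁻] = 0.311 mmol/kg

[CO2*] = KH · pCO2 = 10^(−1.55) × 440×10^-6 = 1.240×10^-5 mol/kg
α₀ = 1/(1 + K1/[H⁺] + K1K2/[H⁺]²) = 1/(1 + 10^+2.27 + 10^+1.40) = 0.004710
DIC = [CO2*]/α₀ = 1.240×10^-5 / 0.004710 = 2.633 mmol/kg
[CO3²⁻] = α₂·DIC; α₂ = 0.1183, so [CO3²⁻] = 0.1183 × 2.633 = 0.311 mmol/kg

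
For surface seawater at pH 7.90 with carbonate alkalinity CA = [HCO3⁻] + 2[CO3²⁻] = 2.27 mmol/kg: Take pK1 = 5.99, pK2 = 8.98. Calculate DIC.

DIC = 2.13 mmol/kg

CA = [HCO3⁻] + 2[CO3²⁻] = (α₁ + 2α₂)·DIC
At pH 7.90: [H⁺]/K1 = 10^-1.91 = 0.012303, K2/[H⁺] = 10^-1.08 = 0.083176
α₁ = 1/(1 + 0.012303 + 0.083176) = 1/1.0955 = 0.9128; α₂ = α₁·K2/[H⁺] = 0.07593
α₁ + 2α₂ = 1.0647
DIC = CA / (α₁ + 2α₂) = 2.27 / 1.0647 = 2.13 mmol/kg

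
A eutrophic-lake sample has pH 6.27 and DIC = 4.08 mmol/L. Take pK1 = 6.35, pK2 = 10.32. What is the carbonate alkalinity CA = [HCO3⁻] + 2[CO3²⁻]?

CA = [HCO3⁻] + 2[CO3²⁻] = (α₁ + 2α₂)·DIC
At pH 6.27: [H⁺]/K1 = 10^0.08 = 1.2023, K2/[H⁺] = 10^-4.05 = 8.9125×10^-5
α₁ = 1/(1 + 1.2023 + 8.9125×10^-5) = 1/2.2024 = 0.4541; α₂ = α₁·K2/[H⁺] = 4.047×10^-5
α₁ + 2α₂ = 0.4541
CA = 0.4541 × 4.08 = 1.85 mmol/L

CA = 1.85 mmol/L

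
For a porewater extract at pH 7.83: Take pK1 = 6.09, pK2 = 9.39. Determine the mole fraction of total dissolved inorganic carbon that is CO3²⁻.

α₂ = 0.0263

α₂ = 1 / (1 + [H⁺]/K2 + [H⁺]²/(K1K2)) = 1 / (1 + 10^+1.56 + 10^-0.18)
   = 1 / (1 + 36.308 + 0.66069) = 1/37.968 = 0.02634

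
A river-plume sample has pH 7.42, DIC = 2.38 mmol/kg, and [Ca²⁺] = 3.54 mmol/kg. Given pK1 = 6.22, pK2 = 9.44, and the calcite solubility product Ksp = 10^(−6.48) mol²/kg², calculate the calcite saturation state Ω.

α₂ = 1 / (1 + [H⁺]/K2 + [H⁺]²/(K1K2)) = 1 / (1 + 10^+2.02 + 10^+0.82)
   = 1 / (1 + 104.71 + 6.6069) = 1/112.32 = 0.008903
[CO3²⁻] = α₂ × DIC = 0.008903 × 2.38 = 0.02119 mmol/kg
Ksp = 10^(−6.48) = 3.311×10^-7
Ω = [Ca²⁺][CO3²⁻]/Ksp = (3.54×10^-3)(2.119×10^-5) / 3.311×10^-7 = 0.227

Ω = 0.227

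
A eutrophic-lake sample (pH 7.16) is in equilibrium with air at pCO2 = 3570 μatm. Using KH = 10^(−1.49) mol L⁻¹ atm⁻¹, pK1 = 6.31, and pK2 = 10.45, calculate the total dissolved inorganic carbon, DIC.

DIC = 0.934 mmol/L

[CO2*] = KH · pCO2 = 10^(−1.49) × 3570×10^-6 = 1.155×10^-4 mol/L
α₀ = 1/(1 + K1/[H⁺] + K1K2/[H⁺]²) = 1/(1 + 10^+0.85 + 10^-2.44) = 0.1237
DIC = [CO2*]/α₀ = 1.155×10^-4 / 0.1237 = 0.934 mmol/L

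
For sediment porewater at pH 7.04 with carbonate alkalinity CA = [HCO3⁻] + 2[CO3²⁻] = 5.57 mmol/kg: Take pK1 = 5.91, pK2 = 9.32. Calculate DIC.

DIC = 5.95 mmol/kg

CA = [HCO3⁻] + 2[CO3²⁻] = (α₁ + 2α₂)·DIC
At pH 7.04: [H⁺]/K1 = 10^-1.13 = 0.074131, K2/[H⁺] = 10^-2.28 = 0.0052481
α₁ = 1/(1 + 0.074131 + 0.0052481) = 1/1.0794 = 0.9265; α₂ = α₁·K2/[H⁺] = 0.004862
α₁ + 2α₂ = 0.9362
DIC = CA / (α₁ + 2α₂) = 5.57 / 0.9362 = 5.95 mmol/kg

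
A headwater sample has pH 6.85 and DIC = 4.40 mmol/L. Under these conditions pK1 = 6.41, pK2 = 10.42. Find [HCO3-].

α₁ = 1 / (1 + [H⁺]/K1 + K2/[H⁺]) = 1 / (1 + 10^-0.44 + 10^-3.57)
   = 1 / (1 + 0.36308 + 0.00026915) = 1/1.3633 = 0.7335
[HCO3⁻] = α₁ × DIC = 0.7335 × 4.40 = 3.23 mmol/L

[HCO3⁻] = 3.23 mmol/L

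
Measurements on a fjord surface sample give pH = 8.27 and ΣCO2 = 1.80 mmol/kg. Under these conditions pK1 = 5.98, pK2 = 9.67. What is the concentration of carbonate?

α₂ = 1 / (1 + [H⁺]/K2 + [H⁺]²/(K1K2)) = 1 / (1 + 10^+1.40 + 10^-0.89)
   = 1 / (1 + 25.119 + 0.12882) = 1/26.248 = 0.03810
[CO3²⁻] = α₂ × DIC = 0.03810 × 1.80 = 0.0686 mmol/kg

[CO3²⁻] = 0.0686 mmol/kg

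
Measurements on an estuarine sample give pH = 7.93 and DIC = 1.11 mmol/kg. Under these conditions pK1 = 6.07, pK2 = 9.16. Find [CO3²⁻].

[CO3²⁻] = 0.0609 mmol/kg

α₂ = 1 / (1 + [H⁺]/K2 + [H⁺]²/(K1K2)) = 1 / (1 + 10^+1.23 + 10^-0.63)
   = 1 / (1 + 16.982 + 0.23442) = 1/18.217 = 0.05489
[CO3²⁻] = α₂ × DIC = 0.05489 × 1.11 = 0.0609 mmol/kg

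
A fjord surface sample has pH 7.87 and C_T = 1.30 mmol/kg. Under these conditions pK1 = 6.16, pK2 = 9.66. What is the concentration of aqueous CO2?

[CO2*] = 0.0245 mmol/kg

α₀ = 1 / (1 + K1/[H⁺] + K1K2/[H⁺]²) = 1 / (1 + 10^+1.71 + 10^-0.08)
   = 1 / (1 + 51.286 + 0.83176) = 1/53.118 = 0.01883
[CO2*] = α₀ × DIC = 0.01883 × 1.30 = 0.0245 mmol/kg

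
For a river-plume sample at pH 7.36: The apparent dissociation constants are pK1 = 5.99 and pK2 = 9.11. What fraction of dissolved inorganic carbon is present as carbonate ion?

α₂ = 0.0168

α₂ = 1 / (1 + [H⁺]/K2 + [H⁺]²/(K1K2)) = 1 / (1 + 10^+1.75 + 10^+0.38)
   = 1 / (1 + 56.234 + 2.3988) = 1/59.633 = 0.01677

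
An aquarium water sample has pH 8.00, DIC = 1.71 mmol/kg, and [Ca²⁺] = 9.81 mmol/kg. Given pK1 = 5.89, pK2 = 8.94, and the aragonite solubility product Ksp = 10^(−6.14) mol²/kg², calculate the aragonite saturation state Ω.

α₂ = 1 / (1 + [H⁺]/K2 + [H⁺]²/(K1K2)) = 1 / (1 + 10^+0.94 + 10^-1.17)
   = 1 / (1 + 8.7096 + 0.067608) = 1/9.7772 = 0.1023
[CO3²⁻] = α₂ × DIC = 0.1023 × 1.71 = 0.1749 mmol/kg
Ksp = 10^(−6.14) = 7.244×10^-7
Ω = [Ca²⁺][CO3²⁻]/Ksp = (9.81×10^-3)(1.749×10^-4) / 7.244×10^-7 = 2.37

Ω = 2.37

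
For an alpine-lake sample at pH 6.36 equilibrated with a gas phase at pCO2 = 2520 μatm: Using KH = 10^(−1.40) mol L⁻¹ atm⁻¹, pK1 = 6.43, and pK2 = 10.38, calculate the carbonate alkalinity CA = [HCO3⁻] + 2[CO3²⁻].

[CO2*] = KH · pCO2 = 10^(−1.40) × 2520×10^-6 = 1.003×10^-4 mol/L
α₀ = 1/(1 + K1/[H⁺] + K1K2/[H⁺]²) = 1/(1 + 10^-0.07 + 10^-4.09) = 0.5402
DIC = [CO2*]/α₀ = 1.003×10^-4 / 0.5402 = 0.1857 mmol/L
CA = (α₁ + 2α₂)·DIC = (0.4598 + 2×4.391×10^-5) × 0.1857 = 0.0854 mmol/L

CA = 0.0854 mmol/L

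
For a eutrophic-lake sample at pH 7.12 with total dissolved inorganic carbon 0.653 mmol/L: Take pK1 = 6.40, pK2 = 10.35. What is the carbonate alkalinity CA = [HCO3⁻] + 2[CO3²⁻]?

CA = 0.549 mmol/L

CA = [HCO3⁻] + 2[CO3²⁻] = (α₁ + 2α₂)·DIC
At pH 7.12: [H⁺]/K1 = 10^-0.72 = 0.19055, K2/[H⁺] = 10^-3.23 = 0.00058884
α₁ = 1/(1 + 0.19055 + 0.00058884) = 1/1.1911 = 0.8395; α₂ = α₁·K2/[H⁺] = 0.0004944
α₁ + 2α₂ = 0.8405
CA = 0.8405 × 0.653 = 0.549 mmol/L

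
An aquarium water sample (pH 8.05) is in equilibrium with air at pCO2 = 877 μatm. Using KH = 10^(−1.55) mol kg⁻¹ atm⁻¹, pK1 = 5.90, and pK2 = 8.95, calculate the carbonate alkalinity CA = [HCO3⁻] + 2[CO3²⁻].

CA = 4.37 mmol/kg

[CO2*] = KH · pCO2 = 10^(−1.55) × 877×10^-6 = 2.472×10^-5 mol/kg
α₀ = 1/(1 + K1/[H⁺] + K1K2/[H⁺]²) = 1/(1 + 10^+2.15 + 10^+1.25) = 0.006249
DIC = [CO2*]/α₀ = 2.472×10^-5 / 0.006249 = 3.956 mmol/kg
CA = (α₁ + 2α₂)·DIC = (0.8826 + 2×0.1111) × 3.956 = 4.37 mmol/kg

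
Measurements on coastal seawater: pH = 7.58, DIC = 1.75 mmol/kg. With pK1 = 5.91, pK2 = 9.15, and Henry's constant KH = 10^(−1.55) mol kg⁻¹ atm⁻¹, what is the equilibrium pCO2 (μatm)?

pCO2 = 1270 μatm

α₀ = 1 / (1 + K1/[H⁺] + K1K2/[H⁺]²) = 1 / (1 + 10^+1.67 + 10^+0.10)
   = 1 / (1 + 46.774 + 1.2589) = 1/49.032 = 0.02039
[CO2*] = α₀ × DIC = 0.02039 × 1.75 = 0.03569 mmol/kg
pCO2 = [CO2*]/KH = 3.569×10^-5 / 2.818×10^-2 = 1270 μatm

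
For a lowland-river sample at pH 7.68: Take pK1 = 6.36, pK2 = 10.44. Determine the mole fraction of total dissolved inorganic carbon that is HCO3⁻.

α₁ = 1 / (1 + [H⁺]/K1 + K2/[H⁺]) = 1 / (1 + 10^-1.32 + 10^-2.76)
   = 1 / (1 + 0.047863 + 0.0017378) = 1/1.0496 = 0.9527

α₁ = 0.953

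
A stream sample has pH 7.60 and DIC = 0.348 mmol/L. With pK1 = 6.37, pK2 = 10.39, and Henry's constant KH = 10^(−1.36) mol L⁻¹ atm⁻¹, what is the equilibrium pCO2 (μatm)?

pCO2 = 443 μatm

α₀ = 1 / (1 + K1/[H⁺] + K1K2/[H⁺]²) = 1 / (1 + 10^+1.23 + 10^-1.56)
   = 1 / (1 + 16.982 + 0.027542) = 1/18.010 = 0.05552
[CO2*] = α₀ × DIC = 0.05552 × 0.348 = 0.01932 mmol/L = 19.32 μmol/L
pCO2 = [CO2*]/KH = 1.932×10^-5 / 4.365×10^-2 = 443 μatm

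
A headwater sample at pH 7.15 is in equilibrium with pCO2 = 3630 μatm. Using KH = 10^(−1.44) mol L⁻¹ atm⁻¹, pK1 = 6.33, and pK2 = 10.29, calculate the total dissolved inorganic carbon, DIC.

DIC = 1.00 mmol/L

[CO2*] = KH · pCO2 = 10^(−1.44) × 3630×10^-6 = 1.318×10^-4 mol/L
α₀ = 1/(1 + K1/[H⁺] + K1K2/[H⁺]²) = 1/(1 + 10^+0.82 + 10^-2.32) = 0.1314
DIC = [CO2*]/α₀ = 1.318×10^-4 / 0.1314 = 1.00 mmol/L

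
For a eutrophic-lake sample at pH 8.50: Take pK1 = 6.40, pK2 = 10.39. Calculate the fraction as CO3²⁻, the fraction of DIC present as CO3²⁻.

α₂ = 0.0126

α₂ = 1 / (1 + [H⁺]/K2 + [H⁺]²/(K1K2)) = 1 / (1 + 10^+1.89 + 10^-0.21)
   = 1 / (1 + 77.625 + 0.61660) = 1/79.241 = 0.01262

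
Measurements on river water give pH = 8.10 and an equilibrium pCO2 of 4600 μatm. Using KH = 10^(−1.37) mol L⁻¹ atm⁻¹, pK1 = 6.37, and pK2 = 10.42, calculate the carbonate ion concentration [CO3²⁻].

[CO2*] = KH · pCO2 = 10^(−1.37) × 4600×10^-6 = 1.962×10^-4 mol/L
α₀ = 1/(1 + K1/[H⁺] + K1K2/[H⁺]²) = 1/(1 + 10^+1.73 + 10^-0.59) = 0.01819
DIC = [CO2*]/α₀ = 1.962×10^-4 / 0.01819 = 10.78 mmol/L
[CO3²⁻] = α₂·DIC; α₂ = 0.004677, so [CO3²⁻] = 0.004677 × 10.78 = 0.0504 mmol/L

[CO3²⁻] = 0.0504 mmol/L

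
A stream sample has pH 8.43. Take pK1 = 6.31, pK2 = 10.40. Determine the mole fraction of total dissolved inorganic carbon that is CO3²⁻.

α₂ = 0.0105

α₂ = 1 / (1 + [H⁺]/K2 + [H⁺]²/(K1K2)) = 1 / (1 + 10^+1.97 + 10^-0.15)
   = 1 / (1 + 93.325 + 0.70795) = 1/95.033 = 0.01052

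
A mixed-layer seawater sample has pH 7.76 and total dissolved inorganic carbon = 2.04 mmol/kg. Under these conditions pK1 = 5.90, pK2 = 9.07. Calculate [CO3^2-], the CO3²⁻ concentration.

α₂ = 1 / (1 + [H⁺]/K2 + [H⁺]²/(K1K2)) = 1 / (1 + 10^+1.31 + 10^-0.55)
   = 1 / (1 + 20.417 + 0.28184) = 1/21.699 = 0.04608
[CO3²⁻] = α₂ × DIC = 0.04608 × 2.04 = 0.0940 mmol/kg

[CO3²⁻] = 0.0940 mmol/kg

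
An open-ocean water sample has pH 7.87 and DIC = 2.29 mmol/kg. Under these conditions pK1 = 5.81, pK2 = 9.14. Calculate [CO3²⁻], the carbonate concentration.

[CO3²⁻] = 0.116 mmol/kg

α₂ = 1 / (1 + [H⁺]/K2 + [H⁺]²/(K1K2)) = 1 / (1 + 10^+1.27 + 10^-0.79)
   = 1 / (1 + 18.621 + 0.16218) = 1/19.783 = 0.05055
[CO3²⁻] = α₂ × DIC = 0.05055 × 2.29 = 0.116 mmol/kg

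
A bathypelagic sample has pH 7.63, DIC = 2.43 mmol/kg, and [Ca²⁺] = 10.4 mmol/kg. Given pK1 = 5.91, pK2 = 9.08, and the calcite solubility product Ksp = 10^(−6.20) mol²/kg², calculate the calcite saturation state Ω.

α₂ = 1 / (1 + [H⁺]/K2 + [H⁺]²/(K1K2)) = 1 / (1 + 10^+1.45 + 10^-0.27)
   = 1 / (1 + 28.184 + 0.53703) = 1/29.721 = 0.03365
[CO3²⁻] = α₂ × DIC = 0.03365 × 2.43 = 0.08176 mmol/kg
Ksp = 10^(−6.20) = 6.310×10^-7
Ω = [Ca²⁺][CO3²⁻]/Ksp = (10.4×10^-3)(8.176×10^-5) / 6.310×10^-7 = 1.35

Ω = 1.35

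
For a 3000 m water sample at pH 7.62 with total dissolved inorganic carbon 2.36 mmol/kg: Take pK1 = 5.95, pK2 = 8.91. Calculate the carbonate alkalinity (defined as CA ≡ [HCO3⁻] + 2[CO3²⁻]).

CA = [HCO3⁻] + 2[CO3²⁻] = (α₁ + 2α₂)·DIC
At pH 7.62: [H⁺]/K1 = 10^-1.67 = 0.021380, K2/[H⁺] = 10^-1.29 = 0.051286
α₁ = 1/(1 + 0.021380 + 0.051286) = 1/1.0727 = 0.9323; α₂ = α₁·K2/[H⁺] = 0.04781
α₁ + 2α₂ = 1.0279
CA = 1.0279 × 2.36 = 2.43 mmol/kg

CA = 2.43 mmol/kg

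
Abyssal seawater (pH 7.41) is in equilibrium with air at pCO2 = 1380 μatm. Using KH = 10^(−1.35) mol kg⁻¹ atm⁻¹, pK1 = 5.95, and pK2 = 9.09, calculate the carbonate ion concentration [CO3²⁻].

[CO2*] = KH · pCO2 = 10^(−1.35) × 1380×10^-6 = 6.164×10^-5 mol/kg
α₀ = 1/(1 + K1/[H⁺] + K1K2/[H⁺]²) = 1/(1 + 10^+1.46 + 10^-0.22) = 0.03285
DIC = [CO2*]/α₀ = 6.164×10^-5 / 0.03285 = 1.877 mmol/kg
[CO3²⁻] = α₂·DIC; α₂ = 0.01979, so [CO3²⁻] = 0.01979 × 1.877 = 0.0371 mmol/kg

[CO3²⁻] = 0.0371 mmol/kg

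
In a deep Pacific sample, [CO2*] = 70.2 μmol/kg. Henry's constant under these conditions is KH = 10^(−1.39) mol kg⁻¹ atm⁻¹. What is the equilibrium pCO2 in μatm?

pCO2 = 1720 μatm

KH = 10^(−1.39) = 4.074×10^-2 mol kg⁻¹ atm⁻¹
pCO2 = [CO2*]/KH = 70.2×10^-6 / 4.074×10^-2 = 1.72×10^-3 atm = 1720 μatm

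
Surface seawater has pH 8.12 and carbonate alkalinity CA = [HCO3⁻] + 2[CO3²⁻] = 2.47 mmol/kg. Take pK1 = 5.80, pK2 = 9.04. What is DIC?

DIC = 2.24 mmol/kg

CA = [HCO3⁻] + 2[CO3²⁻] = (α₁ + 2α₂)·DIC
At pH 8.12: [H⁺]/K1 = 10^-2.32 = 0.0047863, K2/[H⁺] = 10^-0.92 = 0.12023
α₁ = 1/(1 + 0.0047863 + 0.12023) = 1/1.1250 = 0.8889; α₂ = α₁·K2/[H⁺] = 0.1069
α₁ + 2α₂ = 1.1026
DIC = CA / (α₁ + 2α₂) = 2.47 / 1.1026 = 2.24 mmol/kg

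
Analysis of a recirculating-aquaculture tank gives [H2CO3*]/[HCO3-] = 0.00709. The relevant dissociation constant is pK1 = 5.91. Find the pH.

From K1 = [H⁺][HCO3-]/[H2CO3*]:  pH = pK1 − log₁₀([H2CO3*]/[HCO3-])
log₁₀(0.00709) = -2.149
pH = 5.91 − (-2.149) = 8.06

pH = 8.06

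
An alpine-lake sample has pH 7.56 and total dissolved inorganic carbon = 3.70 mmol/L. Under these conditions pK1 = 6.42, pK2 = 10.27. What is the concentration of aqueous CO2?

[CO2*] = 0.249 mmol/L

α₀ = 1 / (1 + K1/[H⁺] + K1K2/[H⁺]²) = 1 / (1 + 10^+1.14 + 10^-1.57)
   = 1 / (1 + 13.804 + 0.026915) = 1/14.831 = 0.06743
[CO2*] = α₀ × DIC = 0.06743 × 3.70 = 0.249 mmol/L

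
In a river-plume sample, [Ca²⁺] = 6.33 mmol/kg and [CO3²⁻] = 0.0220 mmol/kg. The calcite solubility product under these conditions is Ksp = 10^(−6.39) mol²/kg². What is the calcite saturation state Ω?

Ω = 0.342

Ksp = 10^(−6.39) = 4.074×10^-7
Ω = [Ca²⁺][CO3²⁻]/Ksp = (6.33×10^-3)(0.0220×10^-3) / 4.074×10^-7 = 0.342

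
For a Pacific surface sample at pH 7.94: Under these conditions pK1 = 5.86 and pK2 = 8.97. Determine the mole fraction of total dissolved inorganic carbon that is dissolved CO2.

α₀ = 0.00755

α₀ = 1 / (1 + K1/[H⁺] + K1K2/[H⁺]²) = 1 / (1 + 10^+2.08 + 10^+1.05)
   = 1 / (1 + 120.23 + 11.220) = 1/132.45 = 0.007550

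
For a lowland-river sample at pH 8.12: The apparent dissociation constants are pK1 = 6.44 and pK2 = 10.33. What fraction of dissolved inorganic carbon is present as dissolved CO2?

α₀ = 1 / (1 + K1/[H⁺] + K1K2/[H⁺]²) = 1 / (1 + 10^+1.68 + 10^-0.53)
   = 1 / (1 + 47.863 + 0.29512) = 1/49.158 = 0.02034

α₀ = 0.0203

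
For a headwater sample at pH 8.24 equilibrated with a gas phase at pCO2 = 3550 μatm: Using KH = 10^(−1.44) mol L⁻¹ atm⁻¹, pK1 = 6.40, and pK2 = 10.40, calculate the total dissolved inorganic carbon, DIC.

DIC = 9.11 mmol/L

[CO2*] = KH · pCO2 = 10^(−1.44) × 3550×10^-6 = 1.289×10^-4 mol/L
α₀ = 1/(1 + K1/[H⁺] + K1K2/[H⁺]²) = 1/(1 + 10^+1.84 + 10^-0.32) = 0.01415
DIC = [CO2*]/α₀ = 1.289×10^-4 / 0.01415 = 9.11 mmol/L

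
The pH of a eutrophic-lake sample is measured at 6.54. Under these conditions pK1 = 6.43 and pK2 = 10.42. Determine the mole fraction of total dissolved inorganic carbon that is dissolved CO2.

α₀ = 0.437

α₀ = 1 / (1 + K1/[H⁺] + K1K2/[H⁺]²) = 1 / (1 + 10^+0.11 + 10^-3.77)
   = 1 / (1 + 1.2882 + 0.00016982) = 1/2.2884 = 0.4370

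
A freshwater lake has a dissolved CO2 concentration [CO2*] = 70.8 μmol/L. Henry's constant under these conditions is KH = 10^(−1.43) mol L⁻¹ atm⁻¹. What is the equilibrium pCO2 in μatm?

pCO2 = 1910 μatm

KH = 10^(−1.43) = 3.715×10^-2 mol L⁻¹ atm⁻¹
pCO2 = [CO2*]/KH = 70.8×10^-6 / 3.715×10^-2 = 1.91×10^-3 atm = 1910 μatm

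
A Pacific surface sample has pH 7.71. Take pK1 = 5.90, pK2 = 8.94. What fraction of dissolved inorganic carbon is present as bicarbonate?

α₁ = 1 / (1 + [H⁺]/K1 + K2/[H⁺]) = 1 / (1 + 10^-1.81 + 10^-1.23)
   = 1 / (1 + 0.015488 + 0.058884) = 1/1.0744 = 0.9308

α₁ = 0.931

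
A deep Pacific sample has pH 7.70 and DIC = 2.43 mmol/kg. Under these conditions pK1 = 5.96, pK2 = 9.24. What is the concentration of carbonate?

α₂ = 1 / (1 + [H⁺]/K2 + [H⁺]²/(K1K2)) = 1 / (1 + 10^+1.54 + 10^-0.20)
   = 1 / (1 + 34.674 + 0.63096) = 1/36.305 = 0.02754
[CO3²⁻] = α₂ × DIC = 0.02754 × 2.43 = 0.0669 mmol/kg

[CO3²⁻] = 0.0669 mmol/kg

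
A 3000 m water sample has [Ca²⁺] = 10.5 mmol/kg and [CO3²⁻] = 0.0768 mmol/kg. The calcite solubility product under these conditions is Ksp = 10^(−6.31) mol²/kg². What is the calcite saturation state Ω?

Ksp = 10^(−6.31) = 4.898×10^-7
Ω = [Ca²⁺][CO3²⁻]/Ksp = (10.5×10^-3)(0.0768×10^-3) / 4.898×10^-7 = 1.65

Ω = 1.65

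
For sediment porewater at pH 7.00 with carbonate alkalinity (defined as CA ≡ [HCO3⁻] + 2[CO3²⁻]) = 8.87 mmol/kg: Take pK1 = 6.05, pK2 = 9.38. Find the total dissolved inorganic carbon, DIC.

CA = [HCO3⁻] + 2[CO3²⁻] = (α₁ + 2α₂)·DIC
At pH 7.00: [H⁺]/K1 = 10^-0.95 = 0.11220, K2/[H⁺] = 10^-2.38 = 0.0041687
α₁ = 1/(1 + 0.11220 + 0.0041687) = 1/1.1164 = 0.8958; α₂ = α₁·K2/[H⁺] = 0.003734
α₁ + 2α₂ = 0.9032
DIC = CA / (α₁ + 2α₂) = 8.87 / 0.9032 = 9.82 mmol/kg

DIC = 9.82 mmol/kg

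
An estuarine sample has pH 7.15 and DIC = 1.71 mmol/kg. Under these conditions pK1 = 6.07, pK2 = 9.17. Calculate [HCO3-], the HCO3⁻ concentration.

α₁ = 1 / (1 + [H⁺]/K1 + K2/[H⁺]) = 1 / (1 + 10^-1.08 + 10^-2.02)
   = 1 / (1 + 0.083176 + 0.0095499) = 1/1.0927 = 0.9151
[HCO3⁻] = α₁ × DIC = 0.9151 × 1.71 = 1.56 mmol/kg

[HCO3⁻] = 1.56 mmol/kg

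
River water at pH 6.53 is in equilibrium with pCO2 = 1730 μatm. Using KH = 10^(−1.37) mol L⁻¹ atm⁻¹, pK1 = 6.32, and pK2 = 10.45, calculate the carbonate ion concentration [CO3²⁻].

[CO3²⁻] = 0.0144 μmol/L

[CO2*] = KH · pCO2 = 10^(−1.37) × 1730×10^-6 = 7.380×10^-5 mol/L
α₀ = 1/(1 + K1/[H⁺] + K1K2/[H⁺]²) = 1/(1 + 10^+0.21 + 10^-3.71) = 0.3814
DIC = [CO2*]/α₀ = 7.380×10^-5 / 0.3814 = 0.1935 mmol/L
[CO3²⁻] = α₂·DIC; α₂ = 7.436×10^-5, so [CO3²⁻] = 7.436×10^-5 × 0.1935 = 1.44×10^-5 mmol/L = 0.0144 μmol/L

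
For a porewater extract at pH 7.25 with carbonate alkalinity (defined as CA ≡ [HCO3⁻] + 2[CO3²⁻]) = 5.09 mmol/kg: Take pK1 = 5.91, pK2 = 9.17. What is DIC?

CA = [HCO3⁻] + 2[CO3²⁻] = (α₁ + 2α₂)·DIC
At pH 7.25: [H⁺]/K1 = 10^-1.34 = 0.045709, K2/[H⁺] = 10^-1.92 = 0.012023
α₁ = 1/(1 + 0.045709 + 0.012023) = 1/1.0577 = 0.9454; α₂ = α₁·K2/[H⁺] = 0.01137
α₁ + 2α₂ = 0.9682
DIC = CA / (α₁ + 2α₂) = 5.09 / 0.9682 = 5.26 mmol/kg

DIC = 5.26 mmol/kg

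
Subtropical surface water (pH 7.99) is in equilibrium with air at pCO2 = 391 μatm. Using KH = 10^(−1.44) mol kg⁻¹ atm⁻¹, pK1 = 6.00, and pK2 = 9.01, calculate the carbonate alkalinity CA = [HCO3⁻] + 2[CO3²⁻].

[CO2*] = KH · pCO2 = 10^(−1.44) × 391×10^-6 = 1.420×10^-5 mol/kg
α₀ = 1/(1 + K1/[H⁺] + K1K2/[H⁺]²) = 1/(1 + 10^+1.99 + 10^+0.97) = 0.009254
DIC = [CO2*]/α₀ = 1.420×10^-5 / 0.009254 = 1.534 mmol/kg
CA = (α₁ + 2α₂)·DIC = (0.9044 + 2×0.08637) × 1.534 = 1.65 mmol/kg

CA = 1.65 mmol/kg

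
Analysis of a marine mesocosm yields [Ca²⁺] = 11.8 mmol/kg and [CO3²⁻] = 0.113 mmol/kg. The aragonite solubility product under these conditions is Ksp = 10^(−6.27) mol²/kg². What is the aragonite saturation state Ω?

Ksp = 10^(−6.27) = 5.370×10^-7
Ω = [Ca²⁺][CO3²⁻]/Ksp = (11.8×10^-3)(0.113×10^-3) / 5.370×10^-7 = 2.48

Ω = 2.48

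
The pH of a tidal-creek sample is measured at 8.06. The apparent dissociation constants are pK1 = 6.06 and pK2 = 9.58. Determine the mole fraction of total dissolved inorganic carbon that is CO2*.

α₀ = 0.00961

α₀ = 1 / (1 + K1/[H⁺] + K1K2/[H⁺]²) = 1 / (1 + 10^+2.00 + 10^+0.48)
   = 1 / (1 + 100.00 + 3.0200) = 1/104.02 = 0.009614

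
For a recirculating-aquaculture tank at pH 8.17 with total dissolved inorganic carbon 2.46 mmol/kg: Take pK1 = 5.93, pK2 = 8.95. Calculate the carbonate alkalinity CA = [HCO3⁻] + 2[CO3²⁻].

CA = 2.80 mmol/kg

CA = [HCO3⁻] + 2[CO3²⁻] = (α₁ + 2α₂)·DIC
At pH 8.17: [H⁺]/K1 = 10^-2.24 = 0.0057544, K2/[H⁺] = 10^-0.78 = 0.16596
α₁ = 1/(1 + 0.0057544 + 0.16596) = 1/1.1717 = 0.8535; α₂ = α₁·K2/[H⁺] = 0.1416
α₁ + 2α₂ = 1.1367
CA = 1.1367 × 2.46 = 2.80 mmol/kg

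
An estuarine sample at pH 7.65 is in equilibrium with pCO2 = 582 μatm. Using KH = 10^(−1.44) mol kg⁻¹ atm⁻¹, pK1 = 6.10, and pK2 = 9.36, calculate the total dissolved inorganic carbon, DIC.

DIC = 0.786 mmol/kg

[CO2*] = KH · pCO2 = 10^(−1.44) × 582×10^-6 = 2.113×10^-5 mol/kg
α₀ = 1/(1 + K1/[H⁺] + K1K2/[H⁺]²) = 1/(1 + 10^+1.55 + 10^-0.16) = 0.02690
DIC = [CO2*]/α₀ = 2.113×10^-5 / 0.02690 = 0.786 mmol/kg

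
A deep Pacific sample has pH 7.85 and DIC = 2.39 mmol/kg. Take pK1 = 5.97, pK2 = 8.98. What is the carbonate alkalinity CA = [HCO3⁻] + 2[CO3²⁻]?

CA = [HCO3⁻] + 2[CO3²⁻] = (α₁ + 2α₂)·DIC
At pH 7.85: [H⁺]/K1 = 10^-1.88 = 0.013183, K2/[H⁺] = 10^-1.13 = 0.074131
α₁ = 1/(1 + 0.013183 + 0.074131) = 1/1.0873 = 0.9197; α₂ = α₁·K2/[H⁺] = 0.06818
α₁ + 2α₂ = 1.0561
CA = 1.0561 × 2.39 = 2.52 mmol/kg

CA = 2.52 mmol/kg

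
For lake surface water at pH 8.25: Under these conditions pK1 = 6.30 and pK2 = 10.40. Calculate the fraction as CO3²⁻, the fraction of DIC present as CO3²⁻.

α₂ = 1 / (1 + [H⁺]/K2 + [H⁺]²/(K1K2)) = 1 / (1 + 10^+2.15 + 10^+0.20)
   = 1 / (1 + 141.25 + 1.5849) = 1/143.84 = 0.006952

α₂ = 0.00695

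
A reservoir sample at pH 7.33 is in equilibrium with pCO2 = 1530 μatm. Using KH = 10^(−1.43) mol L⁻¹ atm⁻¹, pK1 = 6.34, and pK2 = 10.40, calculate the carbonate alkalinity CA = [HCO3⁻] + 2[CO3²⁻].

[CO2*] = KH · pCO2 = 10^(−1.43) × 1530×10^-6 = 5.684×10^-5 mol/L
α₀ = 1/(1 + K1/[H⁺] + K1K2/[H⁺]²) = 1/(1 + 10^+0.99 + 10^-2.08) = 0.09276
DIC = [CO2*]/α₀ = 5.684×10^-5 / 0.09276 = 0.6128 mmol/L
CA = (α₁ + 2α₂)·DIC = (0.9065 + 2×0.0007715) × 0.6128 = 0.556 mmol/L

CA = 0.556 mmol/L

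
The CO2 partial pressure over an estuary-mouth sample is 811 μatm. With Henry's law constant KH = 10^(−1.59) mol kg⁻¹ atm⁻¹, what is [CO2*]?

KH = 10^(−1.59) = 2.570×10^-2 mol kg⁻¹ atm⁻¹
[CO2*] = KH · pCO2 = 2.570×10^-2 × 811×10^-6 atm = 2.08×10^-5 mol/kg

[CO2*] = 20.8 μmol/kg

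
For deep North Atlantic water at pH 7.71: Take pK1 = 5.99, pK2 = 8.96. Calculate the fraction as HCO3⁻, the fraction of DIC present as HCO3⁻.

α₁ = 0.930

α₁ = 1 / (1 + [H⁺]/K1 + K2/[H⁺]) = 1 / (1 + 10^-1.72 + 10^-1.25)
   = 1 / (1 + 0.019055 + 0.056234) = 1/1.0753 = 0.9300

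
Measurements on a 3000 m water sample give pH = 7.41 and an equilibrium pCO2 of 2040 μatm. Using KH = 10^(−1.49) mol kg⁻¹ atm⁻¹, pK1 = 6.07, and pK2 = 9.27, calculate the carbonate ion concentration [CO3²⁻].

[CO3²⁻] = 19.9 μmol/kg

[CO2*] = KH · pCO2 = 10^(−1.49) × 2040×10^-6 = 6.601×10^-5 mol/kg
α₀ = 1/(1 + K1/[H⁺] + K1K2/[H⁺]²) = 1/(1 + 10^+1.34 + 10^-0.52) = 0.04314
DIC = [CO2*]/α₀ = 6.601×10^-5 / 0.04314 = 1.530 mmol/kg
[CO3²⁻] = α₂·DIC; α₂ = 0.01303, so [CO3²⁻] = 0.01303 × 1.530 = 0.0199 mmol/kg = 19.9 μmol/kg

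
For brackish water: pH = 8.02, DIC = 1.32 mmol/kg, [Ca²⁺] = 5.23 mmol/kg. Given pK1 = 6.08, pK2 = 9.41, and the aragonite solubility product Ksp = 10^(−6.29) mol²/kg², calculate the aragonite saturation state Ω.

Ω = 0.521

α₂ = 1 / (1 + [H⁺]/K2 + [H⁺]²/(K1K2)) = 1 / (1 + 10^+1.39 + 10^-0.55)
   = 1 / (1 + 24.547 + 0.28184) = 1/25.829 = 0.03872
[CO3²⁻] = α₂ × DIC = 0.03872 × 1.32 = 0.05111 mmol/kg
Ksp = 10^(−6.29) = 5.129×10^-7
Ω = [Ca²⁺][CO3²⁻]/Ksp = (5.23×10^-3)(5.111×10^-5) / 5.129×10^-7 = 0.521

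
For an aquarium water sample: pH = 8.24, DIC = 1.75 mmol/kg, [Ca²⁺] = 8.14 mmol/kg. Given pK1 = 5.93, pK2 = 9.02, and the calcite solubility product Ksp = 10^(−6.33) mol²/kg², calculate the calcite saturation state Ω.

Ω = 4.32

α₂ = 1 / (1 + [H⁺]/K2 + [H⁺]²/(K1K2)) = 1 / (1 + 10^+0.78 + 10^-1.53)
   = 1 / (1 + 6.0256 + 0.029512) = 1/7.0551 = 0.1417
[CO3²⁻] = α₂ × DIC = 0.1417 × 1.75 = 0.2480 mmol/kg
Ksp = 10^(−6.33) = 4.677×10^-7
Ω = [Ca²⁺][CO3²⁻]/Ksp = (8.14×10^-3)(2.480×10^-4) / 4.677×10^-7 = 4.32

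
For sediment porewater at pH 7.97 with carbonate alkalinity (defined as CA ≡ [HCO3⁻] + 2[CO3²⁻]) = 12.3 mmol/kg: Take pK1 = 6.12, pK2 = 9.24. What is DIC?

DIC = 11.9 mmol/kg

CA = [HCO3⁻] + 2[CO3²⁻] = (α₁ + 2α₂)·DIC
At pH 7.97: [H⁺]/K1 = 10^-1.85 = 0.014125, K2/[H⁺] = 10^-1.27 = 0.053703
α₁ = 1/(1 + 0.014125 + 0.053703) = 1/1.0678 = 0.9365; α₂ = α₁·K2/[H⁺] = 0.05029
α₁ + 2α₂ = 1.0371
DIC = CA / (α₁ + 2α₂) = 12.3 / 1.0371 = 11.9 mmol/kg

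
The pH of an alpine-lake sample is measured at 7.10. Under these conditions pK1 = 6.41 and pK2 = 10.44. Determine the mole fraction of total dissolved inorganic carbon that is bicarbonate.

α₁ = 0.830

α₁ = 1 / (1 + [H⁺]/K1 + K2/[H⁺]) = 1 / (1 + 10^-0.69 + 10^-3.34)
   = 1 / (1 + 0.20417 + 0.00045709) = 1/1.2046 = 0.8301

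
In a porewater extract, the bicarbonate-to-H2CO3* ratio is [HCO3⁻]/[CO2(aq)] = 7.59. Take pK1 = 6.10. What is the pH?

From K1 = [H⁺][HCO3⁻]/[CO2(aq)]:  pH = pK1 + log₁₀([HCO3⁻]/[CO2(aq)])
log₁₀(7.59) = +0.880
pH = 6.10 + (+0.880) = 6.98

pH = 6.98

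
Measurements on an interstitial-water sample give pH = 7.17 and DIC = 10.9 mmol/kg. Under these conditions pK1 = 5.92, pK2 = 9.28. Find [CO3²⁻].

[CO3²⁻] = 0.0795 mmol/kg

α₂ = 1 / (1 + [H⁺]/K2 + [H⁺]²/(K1K2)) = 1 / (1 + 10^+2.11 + 10^+0.86)
   = 1 / (1 + 128.82 + 7.2444) = 1/137.07 = 0.007296
[CO3²⁻] = α₂ × DIC = 0.007296 × 10.9 = 0.0795 mmol/kg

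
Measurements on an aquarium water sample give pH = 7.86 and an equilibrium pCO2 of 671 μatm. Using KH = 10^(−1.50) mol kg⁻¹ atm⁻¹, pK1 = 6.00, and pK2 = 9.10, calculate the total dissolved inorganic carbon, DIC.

[CO2*] = KH · pCO2 = 10^(−1.50) × 671×10^-6 = 2.122×10^-5 mol/kg
α₀ = 1/(1 + K1/[H⁺] + K1K2/[H⁺]²) = 1/(1 + 10^+1.86 + 10^+0.62) = 0.01288
DIC = [CO2*]/α₀ = 2.122×10^-5 / 0.01288 = 1.65 mmol/kg

DIC = 1.65 mmol/kg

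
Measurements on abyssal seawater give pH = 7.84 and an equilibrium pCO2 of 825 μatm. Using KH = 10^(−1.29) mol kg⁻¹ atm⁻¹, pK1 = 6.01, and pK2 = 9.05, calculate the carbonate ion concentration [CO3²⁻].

[CO3²⁻] = 0.176 mmol/kg

[CO2*] = KH · pCO2 = 10^(−1.29) × 825×10^-6 = 4.231×10^-5 mol/kg
α₀ = 1/(1 + K1/[H⁺] + K1K2/[H⁺]²) = 1/(1 + 10^+1.83 + 10^+0.62) = 0.01374
DIC = [CO2*]/α₀ = 4.231×10^-5 / 0.01374 = 3.079 mmol/kg
[CO3²⁻] = α₂·DIC; α₂ = 0.05728, so [CO3²⁻] = 0.05728 × 3.079 = 0.176 mmol/kg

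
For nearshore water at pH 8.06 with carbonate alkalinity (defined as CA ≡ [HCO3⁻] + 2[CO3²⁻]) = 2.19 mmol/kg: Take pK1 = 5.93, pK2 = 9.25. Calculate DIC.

CA = [HCO3⁻] + 2[CO3²⁻] = (α₁ + 2α₂)·DIC
At pH 8.06: [H⁺]/K1 = 10^-2.13 = 0.0074131, K2/[H⁺] = 10^-1.19 = 0.064565
α₁ = 1/(1 + 0.0074131 + 0.064565) = 1/1.0720 = 0.9329; α₂ = α₁·K2/[H⁺] = 0.06023
α₁ + 2α₂ = 1.0533
DIC = CA / (α₁ + 2α₂) = 2.19 / 1.0533 = 2.08 mmol/kg

DIC = 2.08 mmol/kg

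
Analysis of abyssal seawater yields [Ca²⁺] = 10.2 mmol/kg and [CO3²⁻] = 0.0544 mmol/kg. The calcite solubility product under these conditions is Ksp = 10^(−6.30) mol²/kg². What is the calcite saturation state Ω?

Ksp = 10^(−6.30) = 5.012×10^-7
Ω = [Ca²⁺][CO3²⁻]/Ksp = (10.2×10^-3)(0.0544×10^-3) / 5.012×10^-7 = 1.11

Ω = 1.11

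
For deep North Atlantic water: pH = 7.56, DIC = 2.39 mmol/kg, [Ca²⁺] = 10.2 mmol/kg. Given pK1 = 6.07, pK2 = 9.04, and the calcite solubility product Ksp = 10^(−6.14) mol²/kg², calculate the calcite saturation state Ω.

Ω = 1.05

α₂ = 1 / (1 + [H⁺]/K2 + [H⁺]²/(K1K2)) = 1 / (1 + 10^+1.48 + 10^-0.01)
   = 1 / (1 + 30.200 + 0.97724) = 1/32.177 = 0.03108
[CO3²⁻] = α₂ × DIC = 0.03108 × 2.39 = 0.07428 mmol/kg
Ksp = 10^(−6.14) = 7.244×10^-7
Ω = [Ca²⁺][CO3²⁻]/Ksp = (10.2×10^-3)(7.428×10^-5) / 7.244×10^-7 = 1.05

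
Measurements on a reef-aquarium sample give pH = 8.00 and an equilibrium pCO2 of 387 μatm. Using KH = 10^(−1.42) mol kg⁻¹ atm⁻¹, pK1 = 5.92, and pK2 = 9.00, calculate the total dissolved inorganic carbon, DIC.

DIC = 1.96 mmol/kg

[CO2*] = KH · pCO2 = 10^(−1.42) × 387×10^-6 = 1.471×10^-5 mol/kg
α₀ = 1/(1 + K1/[H⁺] + K1K2/[H⁺]²) = 1/(1 + 10^+2.08 + 10^+1.08) = 0.007505
DIC = [CO2*]/α₀ = 1.471×10^-5 / 0.007505 = 1.96 mmol/kg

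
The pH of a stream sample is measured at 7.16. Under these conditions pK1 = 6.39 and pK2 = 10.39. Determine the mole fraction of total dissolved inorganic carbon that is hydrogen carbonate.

α₁ = 1 / (1 + [H⁺]/K1 + K2/[H⁺]) = 1 / (1 + 10^-0.77 + 10^-3.23)
   = 1 / (1 + 0.16982 + 0.00058884) = 1/1.1704 = 0.8544

α₁ = 0.854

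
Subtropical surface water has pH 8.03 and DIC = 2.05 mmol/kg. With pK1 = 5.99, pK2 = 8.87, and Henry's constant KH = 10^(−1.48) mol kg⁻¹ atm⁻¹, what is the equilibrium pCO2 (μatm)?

pCO2 = 489 μatm

α₀ = 1 / (1 + K1/[H⁺] + K1K2/[H⁺]²) = 1 / (1 + 10^+2.04 + 10^+1.20)
   = 1 / (1 + 109.65 + 15.849) = 1/126.50 = 0.007905
[CO2*] = α₀ × DIC = 0.007905 × 2.05 = 0.01621 mmol/kg = 16.21 μmol/kg
pCO2 = [CO2*]/KH = 1.621×10^-5 / 3.311×10^-2 = 489 μatm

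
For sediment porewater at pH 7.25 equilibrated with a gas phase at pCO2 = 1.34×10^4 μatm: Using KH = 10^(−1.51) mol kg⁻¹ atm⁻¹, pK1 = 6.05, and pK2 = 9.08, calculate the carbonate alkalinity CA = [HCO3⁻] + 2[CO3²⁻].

CA = 6.76 mmol/kg

[CO2*] = KH · pCO2 = 10^(−1.51) × 1.34×10^4×10^-6 = 4.141×10^-4 mol/kg
α₀ = 1/(1 + K1/[H⁺] + K1K2/[H⁺]²) = 1/(1 + 10^+1.20 + 10^-0.63) = 0.05854
DIC = [CO2*]/α₀ = 4.141×10^-4 / 0.05854 = 7.074 mmol/kg
CA = (α₁ + 2α₂)·DIC = (0.9277 + 2×0.01372) × 7.074 = 6.76 mmol/kg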